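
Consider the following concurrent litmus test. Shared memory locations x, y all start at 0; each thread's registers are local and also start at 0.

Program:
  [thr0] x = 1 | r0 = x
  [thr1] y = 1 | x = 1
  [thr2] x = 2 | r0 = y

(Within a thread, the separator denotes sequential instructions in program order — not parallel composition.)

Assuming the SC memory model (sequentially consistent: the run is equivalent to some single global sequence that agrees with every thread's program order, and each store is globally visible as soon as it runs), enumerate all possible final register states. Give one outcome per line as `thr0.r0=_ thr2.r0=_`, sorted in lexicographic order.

outcome vector order: (thr0.r0,thr2.r0)
|SC outcomes| = 4

thr0.r0=1 thr2.r0=0
thr0.r0=1 thr2.r0=1
thr0.r0=2 thr2.r0=0
thr0.r0=2 thr2.r0=1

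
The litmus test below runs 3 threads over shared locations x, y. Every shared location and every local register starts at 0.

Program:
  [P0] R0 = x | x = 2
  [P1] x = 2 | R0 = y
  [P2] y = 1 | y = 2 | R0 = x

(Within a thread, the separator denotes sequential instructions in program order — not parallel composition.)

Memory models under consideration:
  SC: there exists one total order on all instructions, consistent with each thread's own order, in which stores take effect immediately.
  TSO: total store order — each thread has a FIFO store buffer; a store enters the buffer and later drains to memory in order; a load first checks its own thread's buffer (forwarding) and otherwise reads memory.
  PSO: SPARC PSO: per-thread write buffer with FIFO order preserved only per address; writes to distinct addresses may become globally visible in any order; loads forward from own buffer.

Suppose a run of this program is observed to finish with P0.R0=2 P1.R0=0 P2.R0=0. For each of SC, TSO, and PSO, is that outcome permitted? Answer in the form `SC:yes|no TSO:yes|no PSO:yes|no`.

SC:no TSO:yes PSO:yes

outcome vector order: (P0.R0,P1.R0,P2.R0)
under SC → 002 012 020 022 202 212 220 222
under TSO → 000 002 010 012 020 022 200 202 210 212 220 222
under PSO → 000 002 010 012 020 022 200 202 210 212 220 222
target 200 ∈ {TSO,PSO}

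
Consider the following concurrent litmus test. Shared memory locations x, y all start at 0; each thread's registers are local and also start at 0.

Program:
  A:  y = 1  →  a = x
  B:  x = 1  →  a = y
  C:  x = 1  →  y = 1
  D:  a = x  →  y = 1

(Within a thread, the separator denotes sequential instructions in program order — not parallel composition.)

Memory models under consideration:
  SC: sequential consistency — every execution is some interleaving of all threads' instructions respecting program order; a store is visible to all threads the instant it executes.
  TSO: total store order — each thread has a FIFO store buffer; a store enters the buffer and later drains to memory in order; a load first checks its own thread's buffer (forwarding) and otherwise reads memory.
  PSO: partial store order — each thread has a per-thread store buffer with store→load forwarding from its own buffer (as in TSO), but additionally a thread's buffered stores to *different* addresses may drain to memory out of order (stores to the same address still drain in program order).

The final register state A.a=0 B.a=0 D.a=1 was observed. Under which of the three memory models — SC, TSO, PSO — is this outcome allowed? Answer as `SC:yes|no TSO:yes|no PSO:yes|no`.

outcome vector order: (A.a,B.a,D.a)
SC: 6 outcomes — {<0 1 0>; <0 1 1>; <1 0 0>; <1 0 1>; <1 1 0>; <1 1 1>}
TSO: 8 outcomes — {<0 0 0>; <0 0 1>; <0 1 0>; <0 1 1>; <1 0 0>; <1 0 1>; <1 1 0>; <1 1 1>}
PSO: 8 outcomes — {<0 0 0>; <0 0 1>; <0 1 0>; <0 1 1>; <1 0 0>; <1 0 1>; <1 1 0>; <1 1 1>}
target <0 0 1> ∈ {TSO,PSO}

SC:no TSO:yes PSO:yes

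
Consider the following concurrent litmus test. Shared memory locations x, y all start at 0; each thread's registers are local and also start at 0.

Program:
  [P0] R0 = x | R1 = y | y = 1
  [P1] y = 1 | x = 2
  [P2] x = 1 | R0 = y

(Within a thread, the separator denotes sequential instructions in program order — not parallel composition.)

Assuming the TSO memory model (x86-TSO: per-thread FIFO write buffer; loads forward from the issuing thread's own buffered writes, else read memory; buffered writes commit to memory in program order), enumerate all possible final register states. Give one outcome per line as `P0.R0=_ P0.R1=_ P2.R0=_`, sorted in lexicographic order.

P0.R0=0 P0.R1=0 P2.R0=0
P0.R0=0 P0.R1=0 P2.R0=1
P0.R0=0 P0.R1=1 P2.R0=0
P0.R0=0 P0.R1=1 P2.R0=1
P0.R0=1 P0.R1=0 P2.R0=0
P0.R0=1 P0.R1=0 P2.R0=1
P0.R0=1 P0.R1=1 P2.R0=0
P0.R0=1 P0.R1=1 P2.R0=1
P0.R0=2 P0.R1=1 P2.R0=0
P0.R0=2 P0.R1=1 P2.R0=1

outcome vector order: (P0.R0,P0.R1,P2.R0)
|TSO outcomes| = 10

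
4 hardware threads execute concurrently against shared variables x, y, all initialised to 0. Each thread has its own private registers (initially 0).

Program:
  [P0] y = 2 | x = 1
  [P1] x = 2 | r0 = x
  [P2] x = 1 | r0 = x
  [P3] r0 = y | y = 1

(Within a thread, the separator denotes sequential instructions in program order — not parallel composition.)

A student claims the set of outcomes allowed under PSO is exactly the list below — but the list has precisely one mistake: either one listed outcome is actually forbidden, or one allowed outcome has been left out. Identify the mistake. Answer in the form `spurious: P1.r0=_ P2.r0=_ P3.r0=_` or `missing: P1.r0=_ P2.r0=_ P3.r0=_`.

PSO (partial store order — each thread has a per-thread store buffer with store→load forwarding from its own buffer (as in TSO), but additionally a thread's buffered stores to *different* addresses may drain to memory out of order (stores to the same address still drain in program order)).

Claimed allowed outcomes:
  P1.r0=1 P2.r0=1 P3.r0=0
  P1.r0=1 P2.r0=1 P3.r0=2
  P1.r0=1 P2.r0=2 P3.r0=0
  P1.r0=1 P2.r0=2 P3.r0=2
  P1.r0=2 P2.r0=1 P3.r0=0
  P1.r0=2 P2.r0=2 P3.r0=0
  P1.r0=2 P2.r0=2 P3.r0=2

missing: P1.r0=2 P2.r0=1 P3.r0=2

outcome vector order: (P1.r0,P2.r0,P3.r0)
PSO: 8 outcomes — {110; 112; 120; 122; 210; 212; 220; 222}
PSO∖claimed = {212}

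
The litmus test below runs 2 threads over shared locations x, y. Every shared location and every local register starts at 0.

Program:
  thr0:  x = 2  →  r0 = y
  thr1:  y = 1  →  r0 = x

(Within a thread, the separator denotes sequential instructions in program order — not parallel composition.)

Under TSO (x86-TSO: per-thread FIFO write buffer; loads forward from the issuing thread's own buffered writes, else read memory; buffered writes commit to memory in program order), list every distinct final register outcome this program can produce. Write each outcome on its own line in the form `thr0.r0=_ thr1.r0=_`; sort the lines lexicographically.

outcome vector order: (thr0.r0,thr1.r0)
|TSO outcomes| = 4

thr0.r0=0 thr1.r0=0
thr0.r0=0 thr1.r0=2
thr0.r0=1 thr1.r0=0
thr0.r0=1 thr1.r0=2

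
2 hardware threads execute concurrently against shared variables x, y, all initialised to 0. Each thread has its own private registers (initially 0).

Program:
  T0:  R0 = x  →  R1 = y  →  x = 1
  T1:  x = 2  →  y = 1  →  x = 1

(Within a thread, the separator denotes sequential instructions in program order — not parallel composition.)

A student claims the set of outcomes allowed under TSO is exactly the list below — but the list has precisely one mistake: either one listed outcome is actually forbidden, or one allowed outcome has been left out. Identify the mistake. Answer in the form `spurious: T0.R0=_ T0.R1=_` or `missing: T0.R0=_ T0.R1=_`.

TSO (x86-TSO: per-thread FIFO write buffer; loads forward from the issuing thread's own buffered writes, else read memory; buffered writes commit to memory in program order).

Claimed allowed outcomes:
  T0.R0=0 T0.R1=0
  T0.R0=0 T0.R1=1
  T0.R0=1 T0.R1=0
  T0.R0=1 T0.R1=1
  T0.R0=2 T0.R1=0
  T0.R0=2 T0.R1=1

outcome vector order: (T0.R0,T0.R1)
under TSO → (0,0); (0,1); (1,1); (2,0); (2,1)
claimed∖TSO = {(1,0)}

spurious: T0.R0=1 T0.R1=0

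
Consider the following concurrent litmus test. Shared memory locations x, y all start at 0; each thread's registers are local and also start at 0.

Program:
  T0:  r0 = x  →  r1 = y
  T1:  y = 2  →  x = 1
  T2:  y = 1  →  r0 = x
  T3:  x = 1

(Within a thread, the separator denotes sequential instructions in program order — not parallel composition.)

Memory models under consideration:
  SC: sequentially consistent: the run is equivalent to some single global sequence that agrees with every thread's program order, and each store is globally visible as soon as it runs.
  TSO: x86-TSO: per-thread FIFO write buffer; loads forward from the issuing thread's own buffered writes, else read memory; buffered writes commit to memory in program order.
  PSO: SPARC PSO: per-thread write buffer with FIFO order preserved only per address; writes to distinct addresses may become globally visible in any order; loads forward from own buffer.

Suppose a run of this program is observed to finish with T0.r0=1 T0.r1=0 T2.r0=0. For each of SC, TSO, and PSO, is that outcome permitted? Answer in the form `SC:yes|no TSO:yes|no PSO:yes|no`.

outcome vector order: (T0.r0,T0.r1,T2.r0)
SC (11): <0 0 0>; <0 0 1>; <0 1 0>; <0 1 1>; <0 2 0>; <0 2 1>; <1 0 1>; <1 1 0>; <1 1 1>; <1 2 0>; <1 2 1>
TSO (12): <0 0 0>; <0 0 1>; <0 1 0>; <0 1 1>; <0 2 0>; <0 2 1>; <1 0 0>; <1 0 1>; <1 1 0>; <1 1 1>; <1 2 0>; <1 2 1>
PSO (12): <0 0 0>; <0 0 1>; <0 1 0>; <0 1 1>; <0 2 0>; <0 2 1>; <1 0 0>; <1 0 1>; <1 1 0>; <1 1 1>; <1 2 0>; <1 2 1>
target <1 0 0> ∈ {TSO,PSO}

SC:no TSO:yes PSO:yes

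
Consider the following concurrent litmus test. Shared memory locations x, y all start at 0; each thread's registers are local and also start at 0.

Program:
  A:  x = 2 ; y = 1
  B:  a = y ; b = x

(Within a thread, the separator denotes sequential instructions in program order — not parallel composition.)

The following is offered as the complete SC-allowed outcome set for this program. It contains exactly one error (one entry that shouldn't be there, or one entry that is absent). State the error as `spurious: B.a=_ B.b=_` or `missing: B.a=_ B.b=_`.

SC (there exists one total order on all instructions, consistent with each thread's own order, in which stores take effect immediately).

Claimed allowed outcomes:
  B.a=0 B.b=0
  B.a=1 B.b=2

missing: B.a=0 B.b=2

outcome vector order: (B.a,B.b)
[SC] allowed = {00, 02, 12}
SC∖claimed = {02}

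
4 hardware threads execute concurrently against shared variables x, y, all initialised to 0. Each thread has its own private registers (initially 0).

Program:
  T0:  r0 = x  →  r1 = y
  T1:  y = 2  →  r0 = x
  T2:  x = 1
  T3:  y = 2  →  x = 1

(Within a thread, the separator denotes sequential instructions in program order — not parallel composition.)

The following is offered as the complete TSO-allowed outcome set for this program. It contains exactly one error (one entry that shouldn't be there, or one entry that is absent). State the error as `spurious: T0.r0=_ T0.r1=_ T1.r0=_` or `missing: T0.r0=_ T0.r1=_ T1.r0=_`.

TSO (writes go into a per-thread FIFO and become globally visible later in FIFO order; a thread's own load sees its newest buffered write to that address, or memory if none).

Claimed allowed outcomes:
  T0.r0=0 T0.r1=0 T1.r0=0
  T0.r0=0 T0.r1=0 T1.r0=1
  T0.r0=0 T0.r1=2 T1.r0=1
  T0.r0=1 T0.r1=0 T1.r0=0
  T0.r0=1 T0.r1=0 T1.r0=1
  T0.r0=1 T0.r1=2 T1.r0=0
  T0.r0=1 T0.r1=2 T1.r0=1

missing: T0.r0=0 T0.r1=2 T1.r0=0

outcome vector order: (T0.r0,T0.r1,T1.r0)
TSO (8): (0,0,0) (0,0,1) (0,2,0) (0,2,1) (1,0,0) (1,0,1) (1,2,0) (1,2,1)
TSO∖claimed = {(0,2,0)}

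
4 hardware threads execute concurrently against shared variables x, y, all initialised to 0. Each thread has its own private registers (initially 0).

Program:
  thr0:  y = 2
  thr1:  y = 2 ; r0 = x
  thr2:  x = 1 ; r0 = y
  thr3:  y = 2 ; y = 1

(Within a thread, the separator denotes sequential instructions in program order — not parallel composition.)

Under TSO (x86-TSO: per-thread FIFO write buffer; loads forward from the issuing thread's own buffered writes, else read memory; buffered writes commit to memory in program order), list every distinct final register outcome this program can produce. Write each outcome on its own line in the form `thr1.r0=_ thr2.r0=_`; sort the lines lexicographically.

outcome vector order: (thr1.r0,thr2.r0)
|TSO outcomes| = 6

thr1.r0=0 thr2.r0=0
thr1.r0=0 thr2.r0=1
thr1.r0=0 thr2.r0=2
thr1.r0=1 thr2.r0=0
thr1.r0=1 thr2.r0=1
thr1.r0=1 thr2.r0=2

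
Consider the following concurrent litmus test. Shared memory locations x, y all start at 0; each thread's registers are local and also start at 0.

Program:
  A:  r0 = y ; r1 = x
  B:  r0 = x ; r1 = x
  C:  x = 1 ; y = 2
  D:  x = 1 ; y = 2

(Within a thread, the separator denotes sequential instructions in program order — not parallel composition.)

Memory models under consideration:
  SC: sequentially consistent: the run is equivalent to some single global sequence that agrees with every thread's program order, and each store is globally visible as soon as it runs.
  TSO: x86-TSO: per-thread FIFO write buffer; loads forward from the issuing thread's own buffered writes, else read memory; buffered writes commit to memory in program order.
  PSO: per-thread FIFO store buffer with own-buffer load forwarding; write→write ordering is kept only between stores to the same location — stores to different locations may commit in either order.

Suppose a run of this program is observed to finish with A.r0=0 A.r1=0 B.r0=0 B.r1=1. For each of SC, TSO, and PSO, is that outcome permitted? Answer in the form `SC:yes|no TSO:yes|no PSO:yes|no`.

outcome vector order: (A.r0,A.r1,B.r0,B.r1)
under SC → 0000, 0001, 0011, 0100, 0101, 0111, 2100, 2101, 2111
under TSO → 0000, 0001, 0011, 0100, 0101, 0111, 2100, 2101, 2111
under PSO → 0000, 0001, 0011, 0100, 0101, 0111, 2000, 2001, 2011, 2100, 2101, 2111
target 0001 ∈ {SC,TSO,PSO}

SC:yes TSO:yes PSO:yes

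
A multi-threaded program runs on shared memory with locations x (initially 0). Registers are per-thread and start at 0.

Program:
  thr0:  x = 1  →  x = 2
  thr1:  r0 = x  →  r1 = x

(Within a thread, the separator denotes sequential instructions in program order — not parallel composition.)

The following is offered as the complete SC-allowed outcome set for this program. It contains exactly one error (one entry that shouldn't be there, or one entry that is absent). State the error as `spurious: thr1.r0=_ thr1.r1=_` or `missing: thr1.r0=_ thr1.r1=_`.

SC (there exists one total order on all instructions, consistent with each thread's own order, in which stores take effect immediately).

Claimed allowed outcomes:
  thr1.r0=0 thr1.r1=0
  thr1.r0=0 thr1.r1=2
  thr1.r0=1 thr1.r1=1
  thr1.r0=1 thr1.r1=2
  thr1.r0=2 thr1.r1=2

missing: thr1.r0=0 thr1.r1=1

outcome vector order: (thr1.r0,thr1.r1)
[SC] allowed = {<0 0>; <0 1>; <0 2>; <1 1>; <1 2>; <2 2>}
SC∖claimed = {<0 1>}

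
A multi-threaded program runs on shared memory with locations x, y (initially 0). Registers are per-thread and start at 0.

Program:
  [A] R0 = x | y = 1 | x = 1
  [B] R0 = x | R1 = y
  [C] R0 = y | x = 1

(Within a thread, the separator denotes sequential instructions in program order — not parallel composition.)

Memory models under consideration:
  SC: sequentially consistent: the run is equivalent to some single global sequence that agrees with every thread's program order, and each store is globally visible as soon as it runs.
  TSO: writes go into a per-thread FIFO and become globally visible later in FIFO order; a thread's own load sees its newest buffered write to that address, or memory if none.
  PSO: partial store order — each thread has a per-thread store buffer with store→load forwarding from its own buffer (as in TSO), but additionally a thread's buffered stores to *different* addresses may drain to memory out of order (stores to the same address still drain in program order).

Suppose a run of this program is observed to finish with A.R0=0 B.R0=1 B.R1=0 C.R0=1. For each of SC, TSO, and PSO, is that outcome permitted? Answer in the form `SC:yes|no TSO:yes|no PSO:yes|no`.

outcome vector order: (A.R0,B.R0,B.R1,C.R0)
SC (11): 0/0/0/0; 0/0/0/1; 0/0/1/0; 0/0/1/1; 0/1/0/0; 0/1/1/0; 0/1/1/1; 1/0/0/0; 1/0/1/0; 1/1/0/0; 1/1/1/0
TSO (11): 0/0/0/0; 0/0/0/1; 0/0/1/0; 0/0/1/1; 0/1/0/0; 0/1/1/0; 0/1/1/1; 1/0/0/0; 1/0/1/0; 1/1/0/0; 1/1/1/0
PSO (12): 0/0/0/0; 0/0/0/1; 0/0/1/0; 0/0/1/1; 0/1/0/0; 0/1/0/1; 0/1/1/0; 0/1/1/1; 1/0/0/0; 1/0/1/0; 1/1/0/0; 1/1/1/0
target 0/1/0/1 ∈ {PSO}

SC:no TSO:no PSO:yes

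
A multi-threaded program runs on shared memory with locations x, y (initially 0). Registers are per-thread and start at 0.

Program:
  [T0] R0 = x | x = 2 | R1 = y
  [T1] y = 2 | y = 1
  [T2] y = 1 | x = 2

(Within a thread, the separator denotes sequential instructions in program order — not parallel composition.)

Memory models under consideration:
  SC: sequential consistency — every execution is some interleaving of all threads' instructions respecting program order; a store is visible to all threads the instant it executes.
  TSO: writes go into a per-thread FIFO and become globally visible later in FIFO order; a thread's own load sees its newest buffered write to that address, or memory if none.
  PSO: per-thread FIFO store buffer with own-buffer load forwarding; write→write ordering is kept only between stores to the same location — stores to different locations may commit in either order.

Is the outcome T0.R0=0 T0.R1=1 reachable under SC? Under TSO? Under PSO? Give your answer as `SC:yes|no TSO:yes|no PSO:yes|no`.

SC:yes TSO:yes PSO:yes

outcome vector order: (T0.R0,T0.R1)
[SC] allowed = {<0 0> <0 1> <0 2> <2 1> <2 2>}
[TSO] allowed = {<0 0> <0 1> <0 2> <2 1> <2 2>}
[PSO] allowed = {<0 0> <0 1> <0 2> <2 0> <2 1> <2 2>}
target <0 1> ∈ {SC,TSO,PSO}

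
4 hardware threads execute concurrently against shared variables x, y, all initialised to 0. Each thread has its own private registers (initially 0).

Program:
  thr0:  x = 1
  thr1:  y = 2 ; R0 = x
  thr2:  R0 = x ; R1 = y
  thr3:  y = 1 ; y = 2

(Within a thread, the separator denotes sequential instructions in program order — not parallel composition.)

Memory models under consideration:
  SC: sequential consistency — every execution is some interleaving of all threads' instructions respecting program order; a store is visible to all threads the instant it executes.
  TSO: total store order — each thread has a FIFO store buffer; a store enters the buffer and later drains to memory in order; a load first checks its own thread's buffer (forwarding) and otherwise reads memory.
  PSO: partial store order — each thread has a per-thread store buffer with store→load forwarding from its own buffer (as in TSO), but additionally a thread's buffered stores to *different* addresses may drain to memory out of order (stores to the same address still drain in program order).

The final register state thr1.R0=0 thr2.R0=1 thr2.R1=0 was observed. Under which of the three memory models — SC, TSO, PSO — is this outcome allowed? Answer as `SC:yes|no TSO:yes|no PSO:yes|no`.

SC:no TSO:yes PSO:yes

outcome vector order: (thr1.R0,thr2.R0,thr2.R1)
SC: 11 outcomes — {<0 0 0>; <0 0 1>; <0 0 2>; <0 1 1>; <0 1 2>; <1 0 0>; <1 0 1>; <1 0 2>; <1 1 0>; <1 1 1>; <1 1 2>}
TSO: 12 outcomes — {<0 0 0>; <0 0 1>; <0 0 2>; <0 1 0>; <0 1 1>; <0 1 2>; <1 0 0>; <1 0 1>; <1 0 2>; <1 1 0>; <1 1 1>; <1 1 2>}
PSO: 12 outcomes — {<0 0 0>; <0 0 1>; <0 0 2>; <0 1 0>; <0 1 1>; <0 1 2>; <1 0 0>; <1 0 1>; <1 0 2>; <1 1 0>; <1 1 1>; <1 1 2>}
target <0 1 0> ∈ {TSO,PSO}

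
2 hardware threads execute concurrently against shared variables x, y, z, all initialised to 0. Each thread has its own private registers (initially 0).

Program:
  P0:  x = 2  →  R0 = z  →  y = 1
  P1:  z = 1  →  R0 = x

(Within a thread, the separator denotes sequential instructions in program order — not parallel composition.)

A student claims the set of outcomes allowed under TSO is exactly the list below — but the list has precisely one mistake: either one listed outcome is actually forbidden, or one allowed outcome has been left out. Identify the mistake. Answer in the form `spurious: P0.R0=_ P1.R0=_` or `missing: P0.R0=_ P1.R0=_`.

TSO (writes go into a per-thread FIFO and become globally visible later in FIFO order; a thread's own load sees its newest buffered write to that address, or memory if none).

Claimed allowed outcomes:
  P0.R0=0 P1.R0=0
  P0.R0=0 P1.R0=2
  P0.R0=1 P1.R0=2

missing: P0.R0=1 P1.R0=0

outcome vector order: (P0.R0,P1.R0)
[TSO] allowed = {<0 0>, <0 2>, <1 0>, <1 2>}
TSO∖claimed = {<1 0>}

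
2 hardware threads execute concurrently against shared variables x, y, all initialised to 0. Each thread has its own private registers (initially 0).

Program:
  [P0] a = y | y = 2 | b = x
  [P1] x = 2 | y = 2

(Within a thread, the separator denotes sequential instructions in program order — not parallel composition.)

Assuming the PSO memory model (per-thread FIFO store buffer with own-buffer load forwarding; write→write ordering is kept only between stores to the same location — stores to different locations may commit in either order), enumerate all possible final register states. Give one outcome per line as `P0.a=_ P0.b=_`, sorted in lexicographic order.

outcome vector order: (P0.a,P0.b)
|PSO outcomes| = 4

P0.a=0 P0.b=0
P0.a=0 P0.b=2
P0.a=2 P0.b=0
P0.a=2 P0.b=2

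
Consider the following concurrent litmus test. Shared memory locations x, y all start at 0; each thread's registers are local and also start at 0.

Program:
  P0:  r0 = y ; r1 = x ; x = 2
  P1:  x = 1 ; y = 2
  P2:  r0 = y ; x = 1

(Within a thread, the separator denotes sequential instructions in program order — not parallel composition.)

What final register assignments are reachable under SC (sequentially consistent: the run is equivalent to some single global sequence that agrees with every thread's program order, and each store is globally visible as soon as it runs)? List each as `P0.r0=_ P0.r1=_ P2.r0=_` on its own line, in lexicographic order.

outcome vector order: (P0.r0,P0.r1,P2.r0)
|SC outcomes| = 6

P0.r0=0 P0.r1=0 P2.r0=0
P0.r0=0 P0.r1=0 P2.r0=2
P0.r0=0 P0.r1=1 P2.r0=0
P0.r0=0 P0.r1=1 P2.r0=2
P0.r0=2 P0.r1=1 P2.r0=0
P0.r0=2 P0.r1=1 P2.r0=2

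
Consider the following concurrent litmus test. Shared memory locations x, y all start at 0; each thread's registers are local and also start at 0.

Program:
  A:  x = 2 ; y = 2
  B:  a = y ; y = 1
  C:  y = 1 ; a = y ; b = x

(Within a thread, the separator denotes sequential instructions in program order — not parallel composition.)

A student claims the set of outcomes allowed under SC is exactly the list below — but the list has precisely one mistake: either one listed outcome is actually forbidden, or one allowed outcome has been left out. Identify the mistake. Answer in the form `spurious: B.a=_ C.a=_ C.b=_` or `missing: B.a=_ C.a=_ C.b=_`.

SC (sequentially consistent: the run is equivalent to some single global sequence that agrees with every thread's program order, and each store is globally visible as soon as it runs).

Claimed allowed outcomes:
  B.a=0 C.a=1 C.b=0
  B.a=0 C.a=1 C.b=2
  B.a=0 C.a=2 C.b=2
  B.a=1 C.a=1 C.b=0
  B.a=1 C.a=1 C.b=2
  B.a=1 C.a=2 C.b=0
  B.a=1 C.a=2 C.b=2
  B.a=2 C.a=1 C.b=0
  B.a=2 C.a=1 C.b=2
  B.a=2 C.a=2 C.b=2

outcome vector order: (B.a,C.a,C.b)
under SC → 0/1/0; 0/1/2; 0/2/2; 1/1/0; 1/1/2; 1/2/2; 2/1/0; 2/1/2; 2/2/2
claimed∖SC = {1/2/0}

spurious: B.a=1 C.a=2 C.b=0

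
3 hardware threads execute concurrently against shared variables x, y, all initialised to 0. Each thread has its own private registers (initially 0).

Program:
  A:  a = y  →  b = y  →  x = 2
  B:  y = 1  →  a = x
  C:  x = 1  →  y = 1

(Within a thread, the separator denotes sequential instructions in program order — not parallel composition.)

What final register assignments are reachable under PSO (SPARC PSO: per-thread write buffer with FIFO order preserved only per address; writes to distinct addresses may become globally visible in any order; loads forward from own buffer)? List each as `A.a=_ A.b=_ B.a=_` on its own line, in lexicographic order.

outcome vector order: (A.a,A.b,B.a)
|PSO outcomes| = 9

A.a=0 A.b=0 B.a=0
A.a=0 A.b=0 B.a=1
A.a=0 A.b=0 B.a=2
A.a=0 A.b=1 B.a=0
A.a=0 A.b=1 B.a=1
A.a=0 A.b=1 B.a=2
A.a=1 A.b=1 B.a=0
A.a=1 A.b=1 B.a=1
A.a=1 A.b=1 B.a=2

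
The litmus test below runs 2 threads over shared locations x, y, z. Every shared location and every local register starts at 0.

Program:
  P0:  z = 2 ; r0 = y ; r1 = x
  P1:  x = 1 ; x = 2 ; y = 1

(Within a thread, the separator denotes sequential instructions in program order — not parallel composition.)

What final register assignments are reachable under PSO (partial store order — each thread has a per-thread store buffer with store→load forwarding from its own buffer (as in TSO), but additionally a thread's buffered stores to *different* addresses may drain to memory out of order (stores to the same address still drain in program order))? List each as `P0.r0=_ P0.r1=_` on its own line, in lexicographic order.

outcome vector order: (P0.r0,P0.r1)
|PSO outcomes| = 6

P0.r0=0 P0.r1=0
P0.r0=0 P0.r1=1
P0.r0=0 P0.r1=2
P0.r0=1 P0.r1=0
P0.r0=1 P0.r1=1
P0.r0=1 P0.r1=2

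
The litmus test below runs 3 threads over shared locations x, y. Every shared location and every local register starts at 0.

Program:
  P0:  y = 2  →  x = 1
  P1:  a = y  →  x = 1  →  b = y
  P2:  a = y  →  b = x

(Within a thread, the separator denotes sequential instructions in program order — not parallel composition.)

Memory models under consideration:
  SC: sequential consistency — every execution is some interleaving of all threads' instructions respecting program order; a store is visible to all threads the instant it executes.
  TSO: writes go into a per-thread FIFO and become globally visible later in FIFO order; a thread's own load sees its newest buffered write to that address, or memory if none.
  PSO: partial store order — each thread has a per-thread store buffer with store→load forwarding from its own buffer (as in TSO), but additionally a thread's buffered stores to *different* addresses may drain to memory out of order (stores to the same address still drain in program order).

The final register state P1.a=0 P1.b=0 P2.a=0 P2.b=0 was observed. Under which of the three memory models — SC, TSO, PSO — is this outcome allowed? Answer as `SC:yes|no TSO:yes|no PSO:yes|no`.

outcome vector order: (P1.a,P1.b,P2.a,P2.b)
SC: 11 outcomes — {<0 0 0 0>; <0 0 0 1>; <0 0 2 1>; <0 2 0 0>; <0 2 0 1>; <0 2 2 0>; <0 2 2 1>; <2 2 0 0>; <2 2 0 1>; <2 2 2 0>; <2 2 2 1>}
TSO: 12 outcomes — {<0 0 0 0>; <0 0 0 1>; <0 0 2 0>; <0 0 2 1>; <0 2 0 0>; <0 2 0 1>; <0 2 2 0>; <0 2 2 1>; <2 2 0 0>; <2 2 0 1>; <2 2 2 0>; <2 2 2 1>}
PSO: 12 outcomes — {<0 0 0 0>; <0 0 0 1>; <0 0 2 0>; <0 0 2 1>; <0 2 0 0>; <0 2 0 1>; <0 2 2 0>; <0 2 2 1>; <2 2 0 0>; <2 2 0 1>; <2 2 2 0>; <2 2 2 1>}
target <0 0 0 0> ∈ {SC,TSO,PSO}

SC:yes TSO:yes PSO:yes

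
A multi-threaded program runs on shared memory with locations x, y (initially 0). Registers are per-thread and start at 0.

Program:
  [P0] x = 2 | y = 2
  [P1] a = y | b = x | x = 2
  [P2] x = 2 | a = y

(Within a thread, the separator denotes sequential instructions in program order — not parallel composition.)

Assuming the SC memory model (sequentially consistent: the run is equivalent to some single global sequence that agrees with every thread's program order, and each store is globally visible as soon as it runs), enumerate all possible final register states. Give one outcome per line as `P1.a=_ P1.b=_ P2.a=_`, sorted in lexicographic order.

outcome vector order: (P1.a,P1.b,P2.a)
|SC outcomes| = 6

P1.a=0 P1.b=0 P2.a=0
P1.a=0 P1.b=0 P2.a=2
P1.a=0 P1.b=2 P2.a=0
P1.a=0 P1.b=2 P2.a=2
P1.a=2 P1.b=2 P2.a=0
P1.a=2 P1.b=2 P2.a=2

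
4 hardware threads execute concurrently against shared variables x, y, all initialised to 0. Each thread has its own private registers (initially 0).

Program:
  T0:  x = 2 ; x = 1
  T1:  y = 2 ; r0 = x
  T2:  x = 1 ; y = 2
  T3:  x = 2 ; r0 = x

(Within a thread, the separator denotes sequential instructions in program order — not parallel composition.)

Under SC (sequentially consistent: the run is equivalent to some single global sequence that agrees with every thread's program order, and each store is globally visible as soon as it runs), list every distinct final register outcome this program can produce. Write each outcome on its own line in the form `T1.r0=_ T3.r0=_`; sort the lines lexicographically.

outcome vector order: (T1.r0,T3.r0)
|SC outcomes| = 6

T1.r0=0 T3.r0=1
T1.r0=0 T3.r0=2
T1.r0=1 T3.r0=1
T1.r0=1 T3.r0=2
T1.r0=2 T3.r0=1
T1.r0=2 T3.r0=2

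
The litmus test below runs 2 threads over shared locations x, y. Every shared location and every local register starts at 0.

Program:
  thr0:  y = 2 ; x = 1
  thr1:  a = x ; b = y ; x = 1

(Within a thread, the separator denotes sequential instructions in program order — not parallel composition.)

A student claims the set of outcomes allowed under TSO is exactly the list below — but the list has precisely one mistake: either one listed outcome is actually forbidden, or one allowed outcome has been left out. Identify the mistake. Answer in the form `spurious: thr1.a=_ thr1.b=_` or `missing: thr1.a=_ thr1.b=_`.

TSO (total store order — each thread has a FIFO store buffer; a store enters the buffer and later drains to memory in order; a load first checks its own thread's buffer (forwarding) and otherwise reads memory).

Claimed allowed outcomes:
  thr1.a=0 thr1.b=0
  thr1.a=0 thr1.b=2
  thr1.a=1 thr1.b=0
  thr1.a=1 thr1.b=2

outcome vector order: (thr1.a,thr1.b)
under TSO → (0,0), (0,2), (1,2)
claimed∖TSO = {(1,0)}

spurious: thr1.a=1 thr1.b=0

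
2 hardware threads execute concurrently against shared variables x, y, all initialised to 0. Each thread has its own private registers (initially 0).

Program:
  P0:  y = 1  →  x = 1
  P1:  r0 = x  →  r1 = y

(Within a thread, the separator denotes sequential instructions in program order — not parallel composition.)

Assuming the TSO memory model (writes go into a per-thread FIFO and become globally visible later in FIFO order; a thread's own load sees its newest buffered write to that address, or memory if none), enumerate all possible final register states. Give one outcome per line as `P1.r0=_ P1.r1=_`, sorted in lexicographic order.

P1.r0=0 P1.r1=0
P1.r0=0 P1.r1=1
P1.r0=1 P1.r1=1

outcome vector order: (P1.r0,P1.r1)
|TSO outcomes| = 3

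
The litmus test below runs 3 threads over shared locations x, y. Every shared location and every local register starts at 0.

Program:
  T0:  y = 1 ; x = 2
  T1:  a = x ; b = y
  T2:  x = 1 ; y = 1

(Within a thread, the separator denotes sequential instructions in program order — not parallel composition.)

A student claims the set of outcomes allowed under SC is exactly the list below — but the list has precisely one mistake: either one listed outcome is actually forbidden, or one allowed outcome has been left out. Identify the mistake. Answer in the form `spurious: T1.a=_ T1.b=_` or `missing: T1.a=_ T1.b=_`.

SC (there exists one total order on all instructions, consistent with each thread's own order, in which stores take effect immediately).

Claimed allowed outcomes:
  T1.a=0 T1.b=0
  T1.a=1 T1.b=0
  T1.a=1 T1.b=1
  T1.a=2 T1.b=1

missing: T1.a=0 T1.b=1

outcome vector order: (T1.a,T1.b)
[SC] allowed = {<0 0>, <0 1>, <1 0>, <1 1>, <2 1>}
SC∖claimed = {<0 1>}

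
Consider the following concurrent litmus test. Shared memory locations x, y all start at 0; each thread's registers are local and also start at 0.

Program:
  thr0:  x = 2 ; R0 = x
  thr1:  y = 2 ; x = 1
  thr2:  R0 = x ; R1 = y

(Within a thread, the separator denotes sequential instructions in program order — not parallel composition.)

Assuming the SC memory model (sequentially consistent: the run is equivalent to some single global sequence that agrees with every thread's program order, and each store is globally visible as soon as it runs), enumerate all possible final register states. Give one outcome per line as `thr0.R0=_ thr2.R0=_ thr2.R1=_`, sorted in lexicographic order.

thr0.R0=1 thr2.R0=0 thr2.R1=0
thr0.R0=1 thr2.R0=0 thr2.R1=2
thr0.R0=1 thr2.R0=1 thr2.R1=2
thr0.R0=1 thr2.R0=2 thr2.R1=0
thr0.R0=1 thr2.R0=2 thr2.R1=2
thr0.R0=2 thr2.R0=0 thr2.R1=0
thr0.R0=2 thr2.R0=0 thr2.R1=2
thr0.R0=2 thr2.R0=1 thr2.R1=2
thr0.R0=2 thr2.R0=2 thr2.R1=0
thr0.R0=2 thr2.R0=2 thr2.R1=2

outcome vector order: (thr0.R0,thr2.R0,thr2.R1)
|SC outcomes| = 10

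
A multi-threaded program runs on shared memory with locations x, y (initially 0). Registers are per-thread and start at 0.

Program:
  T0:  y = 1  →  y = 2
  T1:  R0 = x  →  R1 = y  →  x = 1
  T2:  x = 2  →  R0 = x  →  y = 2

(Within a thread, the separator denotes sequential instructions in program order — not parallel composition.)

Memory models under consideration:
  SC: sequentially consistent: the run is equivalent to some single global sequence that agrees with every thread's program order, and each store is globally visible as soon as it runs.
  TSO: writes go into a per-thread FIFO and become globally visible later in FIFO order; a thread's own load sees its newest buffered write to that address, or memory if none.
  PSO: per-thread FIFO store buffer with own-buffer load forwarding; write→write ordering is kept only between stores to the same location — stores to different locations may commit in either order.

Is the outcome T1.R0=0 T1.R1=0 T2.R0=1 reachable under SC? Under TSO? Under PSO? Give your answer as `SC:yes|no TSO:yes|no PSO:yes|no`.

outcome vector order: (T1.R0,T1.R1,T2.R0)
SC: 12 outcomes — {(0,0,1); (0,0,2); (0,1,1); (0,1,2); (0,2,1); (0,2,2); (2,0,1); (2,0,2); (2,1,1); (2,1,2); (2,2,1); (2,2,2)}
TSO: 12 outcomes — {(0,0,1); (0,0,2); (0,1,1); (0,1,2); (0,2,1); (0,2,2); (2,0,1); (2,0,2); (2,1,1); (2,1,2); (2,2,1); (2,2,2)}
PSO: 12 outcomes — {(0,0,1); (0,0,2); (0,1,1); (0,1,2); (0,2,1); (0,2,2); (2,0,1); (2,0,2); (2,1,1); (2,1,2); (2,2,1); (2,2,2)}
target (0,0,1) ∈ {SC,TSO,PSO}

SC:yes TSO:yes PSO:yes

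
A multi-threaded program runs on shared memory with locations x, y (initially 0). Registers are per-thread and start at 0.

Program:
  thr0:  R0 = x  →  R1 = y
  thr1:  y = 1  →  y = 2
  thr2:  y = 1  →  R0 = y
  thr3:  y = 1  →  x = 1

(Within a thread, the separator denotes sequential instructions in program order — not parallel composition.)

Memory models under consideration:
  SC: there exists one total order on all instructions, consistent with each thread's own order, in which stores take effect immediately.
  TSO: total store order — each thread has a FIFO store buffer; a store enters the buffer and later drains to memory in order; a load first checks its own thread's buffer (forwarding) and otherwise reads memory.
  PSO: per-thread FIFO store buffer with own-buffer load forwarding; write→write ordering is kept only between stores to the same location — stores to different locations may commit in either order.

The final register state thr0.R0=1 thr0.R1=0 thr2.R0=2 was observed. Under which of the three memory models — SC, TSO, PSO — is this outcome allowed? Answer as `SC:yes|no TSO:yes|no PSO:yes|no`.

outcome vector order: (thr0.R0,thr0.R1,thr2.R0)
under SC → 001; 002; 011; 012; 021; 022; 111; 112; 121; 122
under TSO → 001; 002; 011; 012; 021; 022; 111; 112; 121; 122
under PSO → 001; 002; 011; 012; 021; 022; 101; 102; 111; 112; 121; 122
target 102 ∈ {PSO}

SC:no TSO:no PSO:yes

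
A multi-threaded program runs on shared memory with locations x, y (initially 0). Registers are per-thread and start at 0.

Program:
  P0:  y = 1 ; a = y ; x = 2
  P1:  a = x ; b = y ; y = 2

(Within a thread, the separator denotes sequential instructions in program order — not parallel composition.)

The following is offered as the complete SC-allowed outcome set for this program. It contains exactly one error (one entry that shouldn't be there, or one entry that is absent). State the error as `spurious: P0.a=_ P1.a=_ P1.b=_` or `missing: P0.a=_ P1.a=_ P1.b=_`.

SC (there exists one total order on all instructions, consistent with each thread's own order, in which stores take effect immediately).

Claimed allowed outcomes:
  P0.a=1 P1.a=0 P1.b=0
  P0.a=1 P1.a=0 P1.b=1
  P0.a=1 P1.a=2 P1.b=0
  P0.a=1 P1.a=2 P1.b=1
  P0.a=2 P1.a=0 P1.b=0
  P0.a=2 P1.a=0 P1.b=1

outcome vector order: (P0.a,P1.a,P1.b)
under SC → <1 0 0>; <1 0 1>; <1 2 1>; <2 0 0>; <2 0 1>
claimed∖SC = {<1 2 0>}

spurious: P0.a=1 P1.a=2 P1.b=0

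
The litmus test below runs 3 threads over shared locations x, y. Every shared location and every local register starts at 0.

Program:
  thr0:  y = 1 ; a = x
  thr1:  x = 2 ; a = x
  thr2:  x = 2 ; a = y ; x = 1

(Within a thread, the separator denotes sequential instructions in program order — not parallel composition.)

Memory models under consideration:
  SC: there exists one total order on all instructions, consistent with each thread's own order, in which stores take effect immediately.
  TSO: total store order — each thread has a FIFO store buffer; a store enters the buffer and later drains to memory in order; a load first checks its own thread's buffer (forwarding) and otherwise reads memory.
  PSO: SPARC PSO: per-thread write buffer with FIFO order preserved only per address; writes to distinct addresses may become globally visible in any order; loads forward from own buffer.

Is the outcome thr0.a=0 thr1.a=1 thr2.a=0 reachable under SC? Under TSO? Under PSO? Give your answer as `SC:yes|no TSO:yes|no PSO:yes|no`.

SC:no TSO:yes PSO:yes

outcome vector order: (thr0.a,thr1.a,thr2.a)
SC (10): 0/1/1, 0/2/1, 1/1/0, 1/1/1, 1/2/0, 1/2/1, 2/1/0, 2/1/1, 2/2/0, 2/2/1
TSO (12): 0/1/0, 0/1/1, 0/2/0, 0/2/1, 1/1/0, 1/1/1, 1/2/0, 1/2/1, 2/1/0, 2/1/1, 2/2/0, 2/2/1
PSO (12): 0/1/0, 0/1/1, 0/2/0, 0/2/1, 1/1/0, 1/1/1, 1/2/0, 1/2/1, 2/1/0, 2/1/1, 2/2/0, 2/2/1
target 0/1/0 ∈ {TSO,PSO}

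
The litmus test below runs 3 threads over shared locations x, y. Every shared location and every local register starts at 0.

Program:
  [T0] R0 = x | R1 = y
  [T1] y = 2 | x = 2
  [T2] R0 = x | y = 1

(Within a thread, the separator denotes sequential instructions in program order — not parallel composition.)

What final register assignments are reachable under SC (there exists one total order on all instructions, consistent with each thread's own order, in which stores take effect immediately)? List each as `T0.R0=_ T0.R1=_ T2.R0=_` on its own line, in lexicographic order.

T0.R0=0 T0.R1=0 T2.R0=0
T0.R0=0 T0.R1=0 T2.R0=2
T0.R0=0 T0.R1=1 T2.R0=0
T0.R0=0 T0.R1=1 T2.R0=2
T0.R0=0 T0.R1=2 T2.R0=0
T0.R0=0 T0.R1=2 T2.R0=2
T0.R0=2 T0.R1=1 T2.R0=0
T0.R0=2 T0.R1=1 T2.R0=2
T0.R0=2 T0.R1=2 T2.R0=0
T0.R0=2 T0.R1=2 T2.R0=2

outcome vector order: (T0.R0,T0.R1,T2.R0)
|SC outcomes| = 10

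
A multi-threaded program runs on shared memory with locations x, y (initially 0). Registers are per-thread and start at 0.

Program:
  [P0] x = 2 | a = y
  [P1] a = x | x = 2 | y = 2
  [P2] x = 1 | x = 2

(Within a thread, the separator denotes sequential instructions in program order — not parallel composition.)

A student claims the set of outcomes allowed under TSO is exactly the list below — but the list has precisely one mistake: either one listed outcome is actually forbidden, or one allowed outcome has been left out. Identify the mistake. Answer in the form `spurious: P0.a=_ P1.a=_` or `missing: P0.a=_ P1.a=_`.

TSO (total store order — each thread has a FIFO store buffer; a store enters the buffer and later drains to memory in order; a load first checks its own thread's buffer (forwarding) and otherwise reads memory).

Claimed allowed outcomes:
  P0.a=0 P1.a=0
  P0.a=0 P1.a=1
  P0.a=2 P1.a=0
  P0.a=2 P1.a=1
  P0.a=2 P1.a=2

missing: P0.a=0 P1.a=2

outcome vector order: (P0.a,P1.a)
TSO: 6 outcomes — {00 01 02 20 21 22}
TSO∖claimed = {02}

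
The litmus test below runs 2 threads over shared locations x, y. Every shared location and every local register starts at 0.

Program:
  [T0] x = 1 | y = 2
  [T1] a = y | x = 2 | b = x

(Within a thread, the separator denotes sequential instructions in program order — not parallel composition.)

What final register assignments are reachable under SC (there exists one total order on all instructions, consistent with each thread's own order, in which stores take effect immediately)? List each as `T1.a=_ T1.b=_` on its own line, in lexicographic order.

outcome vector order: (T1.a,T1.b)
|SC outcomes| = 3

T1.a=0 T1.b=1
T1.a=0 T1.b=2
T1.a=2 T1.b=2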